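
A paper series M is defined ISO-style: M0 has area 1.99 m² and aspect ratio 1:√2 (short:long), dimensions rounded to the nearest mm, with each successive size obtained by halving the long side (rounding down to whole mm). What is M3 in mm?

419 × 593 mm

Let M0's short side be w mm. w · w√2 = 1.99 m² = 1,990,000 mm², so w ≈ 1186.2 mm and w√2 ≈ 1677.6 mm → M0 = 1186 × 1678 mm.
M1: ⌊1678/2⌋ × 1186 = 839 × 1186 mm
M2: ⌊1186/2⌋ × 839 = 593 × 839 mm
M3: ⌊839/2⌋ × 593 = 419 × 593 mm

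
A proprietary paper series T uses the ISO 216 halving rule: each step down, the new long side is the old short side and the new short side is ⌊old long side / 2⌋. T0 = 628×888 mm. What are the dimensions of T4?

157 × 222 mm

T1 = 444 × 628 mm (from T0 by 1 halving).
T2: ⌊628/2⌋ × 444 = 314 × 444 mm
T3: ⌊444/2⌋ × 314 = 222 × 314 mm
T4: ⌊314/2⌋ × 222 = 157 × 222 mm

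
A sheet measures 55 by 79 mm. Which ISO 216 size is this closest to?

C8 (57 × 81 mm)

Aspect ratio 79/55 ≈ 1.436 (ISO target is √2 ≈ 1.414).
In the C-series (envelope sizes, between A and B): C8 = 57 × 81 mm.
Off by 4 mm total — nearest standard size.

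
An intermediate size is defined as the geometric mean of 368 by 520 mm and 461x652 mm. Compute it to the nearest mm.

412 × 582 mm

Short side: √(368 · 461) = √169648 ≈ 411.9 → 412 mm
Long side: √(520 · 652) = √339040 ≈ 582.3 → 582 mm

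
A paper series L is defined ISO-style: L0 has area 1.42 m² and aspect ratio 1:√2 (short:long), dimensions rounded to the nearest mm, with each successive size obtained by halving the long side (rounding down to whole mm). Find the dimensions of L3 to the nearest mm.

354 × 501 mm

Let L0's short side be w mm. w · w√2 = 1.42 m² = 1,420,000 mm², so w ≈ 1002.0 mm and w√2 ≈ 1417.1 mm → L0 = 1002 × 1417 mm.
L1: ⌊1417/2⌋ × 1002 = 708 × 1002 mm
L2: ⌊1002/2⌋ × 708 = 501 × 708 mm
L3: ⌊708/2⌋ × 501 = 354 × 501 mm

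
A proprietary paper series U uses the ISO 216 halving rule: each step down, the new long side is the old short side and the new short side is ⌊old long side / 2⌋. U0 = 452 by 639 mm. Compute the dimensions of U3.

159 × 226 mm

U1: ⌊639/2⌋ × 452 = 319 × 452 mm
U2: ⌊452/2⌋ × 319 = 226 × 319 mm
U3: ⌊319/2⌋ × 226 = 159 × 226 mm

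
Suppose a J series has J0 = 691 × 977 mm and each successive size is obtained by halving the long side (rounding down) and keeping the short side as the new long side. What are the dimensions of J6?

86 × 122 mm

J1 = 488 × 691 mm (from J0 by 1 halving).
J2: ⌊691/2⌋ × 488 = 345 × 488 mm
J3: ⌊488/2⌋ × 345 = 244 × 345 mm
J4: ⌊345/2⌋ × 244 = 172 × 244 mm
J5: ⌊244/2⌋ × 172 = 122 × 172 mm
J6: ⌊172/2⌋ × 122 = 86 × 122 mm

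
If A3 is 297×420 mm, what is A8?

52 × 74 mm

A4: ⌊420/2⌋ × 297 = 210 × 297 mm
A5: ⌊297/2⌋ × 210 = 148 × 210 mm
A6: ⌊210/2⌋ × 148 = 105 × 148 mm
A7: ⌊148/2⌋ × 105 = 74 × 105 mm
A8: ⌊105/2⌋ × 74 = 52 × 74 mm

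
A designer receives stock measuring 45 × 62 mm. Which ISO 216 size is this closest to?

B9 (44 × 62 mm)

Aspect ratio 62/45 ≈ 1.378 (ISO target is √2 ≈ 1.414).
In the B-series (B0 = 1000 × 1414 mm): B9 = 44 × 62 mm.
Off by 1 mm total — nearest standard size.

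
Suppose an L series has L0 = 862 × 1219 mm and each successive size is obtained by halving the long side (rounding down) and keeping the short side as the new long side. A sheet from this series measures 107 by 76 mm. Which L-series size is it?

L0: 862 × 1219 mm
L1: 609 × 862 mm
L2: 431 × 609 mm
L3: 304 × 431 mm
L4: 215 × 304 mm
L5: 152 × 215 mm
L6: 107 × 152 mm
L7: 76 × 107 mm
L8: 53 × 76 mm
→ matches L7.

L7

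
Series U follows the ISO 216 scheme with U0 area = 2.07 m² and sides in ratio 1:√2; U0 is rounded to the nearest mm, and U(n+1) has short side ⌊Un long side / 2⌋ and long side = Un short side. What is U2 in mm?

Let U0's short side be w mm. w · w√2 = 2.07 m² = 2,070,000 mm², so w ≈ 1209.8 mm and w√2 ≈ 1711.0 mm → U0 = 1210 × 1711 mm.
U1: ⌊1711/2⌋ × 1210 = 855 × 1210 mm
U2: ⌊1210/2⌋ × 855 = 605 × 855 mm

605 × 855 mm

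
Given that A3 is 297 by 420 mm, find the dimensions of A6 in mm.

105 × 148 mm

A4: ⌊420/2⌋ × 297 = 210 × 297 mm
A5: ⌊297/2⌋ × 210 = 148 × 210 mm
A6: ⌊210/2⌋ × 148 = 105 × 148 mm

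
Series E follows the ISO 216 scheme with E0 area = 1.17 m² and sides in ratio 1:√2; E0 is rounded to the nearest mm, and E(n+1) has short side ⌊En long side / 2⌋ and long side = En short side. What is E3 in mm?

Let E0's short side be w mm. w · w√2 = 1.17 m² = 1,170,000 mm², so w ≈ 909.6 mm and w√2 ≈ 1286.3 mm → E0 = 910 × 1286 mm.
E1: ⌊1286/2⌋ × 910 = 643 × 910 mm
E2: ⌊910/2⌋ × 643 = 455 × 643 mm
E3: ⌊643/2⌋ × 455 = 321 × 455 mm

321 × 455 mm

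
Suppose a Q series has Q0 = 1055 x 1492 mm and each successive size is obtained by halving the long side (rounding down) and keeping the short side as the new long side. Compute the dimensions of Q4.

263 × 373 mm

Q1: ⌊1492/2⌋ × 1055 = 746 × 1055 mm
Q2: ⌊1055/2⌋ × 746 = 527 × 746 mm
Q3: ⌊746/2⌋ × 527 = 373 × 527 mm
Q4: ⌊527/2⌋ × 373 = 263 × 373 mm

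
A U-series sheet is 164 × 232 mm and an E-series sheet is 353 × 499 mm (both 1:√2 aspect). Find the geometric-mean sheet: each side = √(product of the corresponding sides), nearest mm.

Short side: √(164 · 353) = √57892 ≈ 240.6 → 241 mm
Long side: √(232 · 499) = √115768 ≈ 340.2 → 340 mm

241 × 340 mm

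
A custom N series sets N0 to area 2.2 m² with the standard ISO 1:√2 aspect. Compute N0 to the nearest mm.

1247 × 1764 mm

Let the short side be w mm. Then w · w√2 = 2.2 m² = 2,200,000 mm².
w² = 2,200,000/√2, so w ≈ 1247.3 mm; long side = w√2 ≈ 1763.9 mm.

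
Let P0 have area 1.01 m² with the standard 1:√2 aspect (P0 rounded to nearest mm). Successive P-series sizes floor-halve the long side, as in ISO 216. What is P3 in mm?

Let P0's short side be w mm. w · w√2 = 1.01 m² = 1,010,000 mm², so w ≈ 845.1 mm and w√2 ≈ 1195.1 mm → P0 = 845 × 1195 mm.
P1: ⌊1195/2⌋ × 845 = 597 × 845 mm
P2: ⌊845/2⌋ × 597 = 422 × 597 mm
P3: ⌊597/2⌋ × 422 = 298 × 422 mm

298 × 422 mm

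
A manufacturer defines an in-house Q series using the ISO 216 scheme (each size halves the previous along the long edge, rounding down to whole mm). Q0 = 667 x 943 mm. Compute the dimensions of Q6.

83 × 117 mm

Q1 = 471 × 667 mm (from Q0 by 1 halving).
Q2: ⌊667/2⌋ × 471 = 333 × 471 mm
Q3: ⌊471/2⌋ × 333 = 235 × 333 mm
Q4: ⌊333/2⌋ × 235 = 166 × 235 mm
Q5: ⌊235/2⌋ × 166 = 117 × 166 mm
Q6: ⌊166/2⌋ × 117 = 83 × 117 mm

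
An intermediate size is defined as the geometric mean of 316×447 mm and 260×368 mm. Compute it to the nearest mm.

287 × 406 mm

Short side: √(316 · 260) = √82160 ≈ 286.6 → 287 mm
Long side: √(447 · 368) = √164496 ≈ 405.6 → 406 mm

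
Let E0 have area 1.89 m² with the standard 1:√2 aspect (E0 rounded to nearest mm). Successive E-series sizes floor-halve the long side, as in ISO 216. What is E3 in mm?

408 × 578 mm

Let E0's short side be w mm. w · w√2 = 1.89 m² = 1,890,000 mm², so w ≈ 1156.0 mm and w√2 ≈ 1634.9 mm → E0 = 1156 × 1635 mm.
E1: ⌊1635/2⌋ × 1156 = 817 × 1156 mm
E2: ⌊1156/2⌋ × 817 = 578 × 817 mm
E3: ⌊817/2⌋ × 578 = 408 × 578 mm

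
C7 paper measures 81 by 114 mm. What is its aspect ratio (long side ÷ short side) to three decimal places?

114 / 81 = 1.407
ISO 216 targets √2 ≈ 1.414; the -0.007 deviation is from mm rounding.

1.407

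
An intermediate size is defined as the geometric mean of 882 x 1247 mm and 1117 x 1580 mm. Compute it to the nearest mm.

Short side: √(882 · 1117) = √985194 ≈ 992.6 → 993 mm
Long side: √(1247 · 1580) = √1970260 ≈ 1403.7 → 1404 mm

993 × 1404 mm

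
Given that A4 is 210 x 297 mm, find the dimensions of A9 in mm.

37 × 52 mm

A5: ⌊297/2⌋ × 210 = 148 × 210 mm
A6: ⌊210/2⌋ × 148 = 105 × 148 mm
A7: ⌊148/2⌋ × 105 = 74 × 105 mm
A8: ⌊105/2⌋ × 74 = 52 × 74 mm
A9: ⌊74/2⌋ × 52 = 37 × 52 mm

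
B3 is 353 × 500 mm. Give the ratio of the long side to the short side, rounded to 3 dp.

500 / 353 = 1.416
ISO 216 targets √2 ≈ 1.414; the +0.002 deviation is from mm rounding.

1.416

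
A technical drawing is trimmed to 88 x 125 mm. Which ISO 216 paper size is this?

Aspect ratio 125/88 ≈ 1.420 — close to the ISO √2 ≈ 1.414.
In the B-series (B0 = 1000 × 1414 mm): B7 = 88 × 125 mm.

B7 (88 × 125 mm)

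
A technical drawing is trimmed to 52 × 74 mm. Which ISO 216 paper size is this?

A8 (52 × 74 mm)

Aspect ratio 74/52 ≈ 1.423 — close to the ISO √2 ≈ 1.414.
In the A-series (A0 area = 1 m²): A8 = 52 × 74 mm.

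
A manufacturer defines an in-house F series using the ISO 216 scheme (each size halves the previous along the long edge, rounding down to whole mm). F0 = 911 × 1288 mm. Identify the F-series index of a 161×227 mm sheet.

F0: 911 × 1288 mm
F1: 644 × 911 mm
F2: 455 × 644 mm
F3: 322 × 455 mm
F4: 227 × 322 mm
F5: 161 × 227 mm
F6: 113 × 161 mm
→ matches F5.

F5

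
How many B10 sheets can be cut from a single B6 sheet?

B6 = 125 × 176 mm; B10 = 31 × 44 mm.
Each halving step doubles the count; 4 steps from B6 to B10.
2^4 = 16.

16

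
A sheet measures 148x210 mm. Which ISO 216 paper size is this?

A5 (148 × 210 mm)

Aspect ratio 210/148 ≈ 1.419 — close to the ISO √2 ≈ 1.414.
In the A-series (A0 area = 1 m²): A5 = 148 × 210 mm.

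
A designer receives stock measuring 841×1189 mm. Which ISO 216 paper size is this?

Aspect ratio 1189/841 ≈ 1.414 — close to the ISO √2 ≈ 1.414.
In the A-series (A0 area = 1 m²): A0 = 841 × 1189 mm.

A0 (841 × 1189 mm)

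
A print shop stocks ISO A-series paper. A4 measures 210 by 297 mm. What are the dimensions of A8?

A5: ⌊297/2⌋ × 210 = 148 × 210 mm
A6: ⌊210/2⌋ × 148 = 105 × 148 mm
A7: ⌊148/2⌋ × 105 = 74 × 105 mm
A8: ⌊105/2⌋ × 74 = 52 × 74 mm

52 × 74 mm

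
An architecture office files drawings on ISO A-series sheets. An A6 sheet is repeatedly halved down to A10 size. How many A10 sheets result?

Each ISO step halves the sheet: 1 × A6 → 2 × A7 → 4 × A8 → 8 × A9 → …
From A6 to A10 is 4 halving steps: 2^4 = 16.

16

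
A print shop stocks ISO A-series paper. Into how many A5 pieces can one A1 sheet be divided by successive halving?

Each ISO step halves the sheet: 1 × A1 → 2 × A2 → 4 × A3 → 8 × A4 → …
From A1 to A5 is 4 halving steps: 2^4 = 16.

16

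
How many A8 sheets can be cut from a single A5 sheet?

Each ISO step halves the sheet: 1 × A5 → 2 × A6 → 4 × A7 → 8 × A8
From A5 to A8 is 3 halving steps: 2^3 = 8.

8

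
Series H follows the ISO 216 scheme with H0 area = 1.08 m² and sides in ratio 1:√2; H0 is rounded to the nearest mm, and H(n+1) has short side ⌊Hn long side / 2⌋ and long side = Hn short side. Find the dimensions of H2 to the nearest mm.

437 × 618 mm

Let H0's short side be w mm. w · w√2 = 1.08 m² = 1,080,000 mm², so w ≈ 873.9 mm and w√2 ≈ 1235.9 mm → H0 = 874 × 1236 mm.
H1: ⌊1236/2⌋ × 874 = 618 × 874 mm
H2: ⌊874/2⌋ × 618 = 437 × 618 mm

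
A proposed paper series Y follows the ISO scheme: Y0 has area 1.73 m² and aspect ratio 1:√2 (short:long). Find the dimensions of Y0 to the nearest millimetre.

Let the short side be w mm. Then w · w√2 = 1.73 m² = 1,730,000 mm².
w² = 1,730,000/√2, so w ≈ 1106.0 mm; long side = w√2 ≈ 1564.2 mm.

1106 × 1564 mm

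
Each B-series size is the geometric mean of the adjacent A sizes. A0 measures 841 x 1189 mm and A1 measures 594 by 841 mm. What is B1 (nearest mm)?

Short side: √(841 · 594) = √499554 ≈ 706.8 → 707 mm
Long side: √(1189 · 841) = √999949 ≈ 1000.0 → 1000 mm

707 × 1000 mm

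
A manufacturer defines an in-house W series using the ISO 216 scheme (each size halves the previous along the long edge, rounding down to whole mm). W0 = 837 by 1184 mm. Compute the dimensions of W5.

148 × 209 mm

W1: ⌊1184/2⌋ × 837 = 592 × 837 mm
W2: ⌊837/2⌋ × 592 = 418 × 592 mm
W3: ⌊592/2⌋ × 418 = 296 × 418 mm
W4: ⌊418/2⌋ × 296 = 209 × 296 mm
W5: ⌊296/2⌋ × 209 = 148 × 209 mm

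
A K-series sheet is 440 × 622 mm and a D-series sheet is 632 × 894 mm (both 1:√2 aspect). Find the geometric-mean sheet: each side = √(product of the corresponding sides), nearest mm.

527 × 746 mm

Short side: √(440 · 632) = √278080 ≈ 527.3 → 527 mm
Long side: √(622 · 894) = √556068 ≈ 745.7 → 746 mm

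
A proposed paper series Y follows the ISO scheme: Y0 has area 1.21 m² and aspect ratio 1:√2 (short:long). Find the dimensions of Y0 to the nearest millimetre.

Let the short side be w mm. Then w · w√2 = 1.21 m² = 1,210,000 mm².
w² = 1,210,000/√2, so w ≈ 925.0 mm; long side = w√2 ≈ 1308.1 mm.

925 × 1308 mm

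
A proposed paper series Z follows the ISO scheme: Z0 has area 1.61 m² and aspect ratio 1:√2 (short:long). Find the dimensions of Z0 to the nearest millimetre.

Let the short side be w mm. Then w · w√2 = 1.61 m² = 1,610,000 mm².
w² = 1,610,000/√2, so w ≈ 1067.0 mm; long side = w√2 ≈ 1508.9 mm.

1067 × 1509 mm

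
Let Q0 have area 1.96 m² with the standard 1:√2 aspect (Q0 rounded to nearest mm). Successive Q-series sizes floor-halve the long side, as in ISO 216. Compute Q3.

Let Q0's short side be w mm. w · w√2 = 1.96 m² = 1,960,000 mm², so w ≈ 1177.3 mm and w√2 ≈ 1664.9 mm → Q0 = 1177 × 1665 mm.
Q1: ⌊1665/2⌋ × 1177 = 832 × 1177 mm
Q2: ⌊1177/2⌋ × 832 = 588 × 832 mm
Q3: ⌊832/2⌋ × 588 = 416 × 588 mm

416 × 588 mm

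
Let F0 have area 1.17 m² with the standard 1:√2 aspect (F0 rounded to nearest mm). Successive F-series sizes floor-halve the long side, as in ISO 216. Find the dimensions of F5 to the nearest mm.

Let F0's short side be w mm. w · w√2 = 1.17 m² = 1,170,000 mm², so w ≈ 909.6 mm and w√2 ≈ 1286.3 mm → F0 = 910 × 1286 mm.
F1: ⌊1286/2⌋ × 910 = 643 × 910 mm
F2: ⌊910/2⌋ × 643 = 455 × 643 mm
F3: ⌊643/2⌋ × 455 = 321 × 455 mm
F4: ⌊455/2⌋ × 321 = 227 × 321 mm
F5: ⌊321/2⌋ × 227 = 160 × 227 mm

160 × 227 mm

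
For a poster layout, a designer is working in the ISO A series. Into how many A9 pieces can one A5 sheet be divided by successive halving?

16

A5 = 148 × 210 mm; A9 = 37 × 52 mm.
Each halving step doubles the count; 4 steps from A5 to A9.
2^4 = 16.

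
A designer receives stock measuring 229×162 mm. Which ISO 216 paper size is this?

C5 (162 × 229 mm)

Aspect ratio 229/162 ≈ 1.414 — close to the ISO √2 ≈ 1.414.
In the C-series (envelope sizes, between A and B): C5 = 162 × 229 mm.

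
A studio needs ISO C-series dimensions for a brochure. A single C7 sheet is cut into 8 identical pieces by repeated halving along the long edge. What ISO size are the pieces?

8 = 2^3, so 3 halving steps.
C7 → C8 → … → C10 after 3 steps.

C10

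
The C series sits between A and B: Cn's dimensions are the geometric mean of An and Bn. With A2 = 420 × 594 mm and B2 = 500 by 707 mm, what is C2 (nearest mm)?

Short side: √(420 · 500) = √210000 ≈ 458.3 → 458 mm
Long side: √(594 · 707) = √419958 ≈ 648.0 → 648 mm

458 × 648 mm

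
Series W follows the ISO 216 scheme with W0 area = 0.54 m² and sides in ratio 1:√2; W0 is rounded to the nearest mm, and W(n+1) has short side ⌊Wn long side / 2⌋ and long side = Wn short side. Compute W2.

309 × 437 mm

Let W0's short side be w mm. w · w√2 = 0.54 m² = 540,000 mm², so w ≈ 617.9 mm and w√2 ≈ 873.9 mm → W0 = 618 × 874 mm.
W1: ⌊874/2⌋ × 618 = 437 × 618 mm
W2: ⌊618/2⌋ × 437 = 309 × 437 mm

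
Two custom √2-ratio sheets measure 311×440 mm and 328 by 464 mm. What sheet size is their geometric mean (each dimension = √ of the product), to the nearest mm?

Short side: √(311 · 328) = √102008 ≈ 319.4 → 319 mm
Long side: √(440 · 464) = √204160 ≈ 451.8 → 452 mm

319 × 452 mm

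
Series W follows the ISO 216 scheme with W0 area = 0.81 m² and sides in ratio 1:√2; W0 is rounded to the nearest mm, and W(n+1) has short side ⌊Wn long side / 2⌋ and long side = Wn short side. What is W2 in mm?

Let W0's short side be w mm. w · w√2 = 0.81 m² = 810,000 mm², so w ≈ 756.8 mm and w√2 ≈ 1070.3 mm → W0 = 757 × 1070 mm.
W1: ⌊1070/2⌋ × 757 = 535 × 757 mm
W2: ⌊757/2⌋ × 535 = 378 × 535 mm

378 × 535 mm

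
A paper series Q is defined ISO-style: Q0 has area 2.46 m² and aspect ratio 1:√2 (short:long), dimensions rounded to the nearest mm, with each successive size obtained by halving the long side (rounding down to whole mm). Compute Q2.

659 × 932 mm

Let Q0's short side be w mm. w · w√2 = 2.46 m² = 2,460,000 mm², so w ≈ 1318.9 mm and w√2 ≈ 1865.2 mm → Q0 = 1319 × 1865 mm.
Q1: ⌊1865/2⌋ × 1319 = 932 × 1319 mm
Q2: ⌊1319/2⌋ × 932 = 659 × 932 mm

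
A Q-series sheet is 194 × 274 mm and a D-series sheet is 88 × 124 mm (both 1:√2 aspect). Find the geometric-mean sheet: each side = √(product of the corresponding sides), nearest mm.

Short side: √(194 · 88) = √17072 ≈ 130.7 → 131 mm
Long side: √(274 · 124) = √33976 ≈ 184.3 → 184 mm

131 × 184 mm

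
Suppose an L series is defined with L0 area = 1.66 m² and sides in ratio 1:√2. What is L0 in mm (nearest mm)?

Let the short side be w mm. Then w · w√2 = 1.66 m² = 1,660,000 mm².
w² = 1,660,000/√2, so w ≈ 1083.4 mm; long side = w√2 ≈ 1532.2 mm.

1083 × 1532 mm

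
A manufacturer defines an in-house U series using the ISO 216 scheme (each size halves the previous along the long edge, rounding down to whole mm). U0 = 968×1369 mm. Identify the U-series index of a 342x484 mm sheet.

U0: 968 × 1369 mm
U1: 684 × 968 mm
U2: 484 × 684 mm
U3: 342 × 484 mm
U4: 242 × 342 mm
→ matches U3.

U3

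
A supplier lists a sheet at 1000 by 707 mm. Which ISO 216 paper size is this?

Aspect ratio 1000/707 ≈ 1.414 — close to the ISO √2 ≈ 1.414.
In the B-series (B0 = 1000 × 1414 mm): B1 = 707 × 1000 mm.

B1 (707 × 1000 mm)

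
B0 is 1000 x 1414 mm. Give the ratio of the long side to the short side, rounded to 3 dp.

1.414

1414 / 1000 = 1.414
Matches √2 ≈ 1.414 — the ISO 216 defining ratio.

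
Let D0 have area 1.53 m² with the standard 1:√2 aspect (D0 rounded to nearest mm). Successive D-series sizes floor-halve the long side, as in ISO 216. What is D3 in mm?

Let D0's short side be w mm. w · w√2 = 1.53 m² = 1,530,000 mm², so w ≈ 1040.1 mm and w√2 ≈ 1471.0 mm → D0 = 1040 × 1471 mm.
D1: ⌊1471/2⌋ × 1040 = 735 × 1040 mm
D2: ⌊1040/2⌋ × 735 = 520 × 735 mm
D3: ⌊735/2⌋ × 520 = 367 × 520 mm

367 × 520 mm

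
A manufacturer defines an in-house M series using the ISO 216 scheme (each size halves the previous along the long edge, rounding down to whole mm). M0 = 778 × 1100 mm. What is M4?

194 × 275 mm

M1: ⌊1100/2⌋ × 778 = 550 × 778 mm
M2: ⌊778/2⌋ × 550 = 389 × 550 mm
M3: ⌊550/2⌋ × 389 = 275 × 389 mm
M4: ⌊389/2⌋ × 275 = 194 × 275 mm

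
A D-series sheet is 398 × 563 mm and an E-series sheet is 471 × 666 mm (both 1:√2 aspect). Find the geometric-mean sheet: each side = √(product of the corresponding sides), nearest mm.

Short side: √(398 · 471) = √187458 ≈ 433.0 → 433 mm
Long side: √(563 · 666) = √374958 ≈ 612.3 → 612 mm

433 × 612 mm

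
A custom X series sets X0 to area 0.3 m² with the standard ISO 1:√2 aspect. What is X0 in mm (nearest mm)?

Let the short side be w mm. Then w · w√2 = 0.3 m² = 300,000 mm².
w² = 300,000/√2, so w ≈ 460.6 mm; long side = w√2 ≈ 651.4 mm.

461 × 651 mm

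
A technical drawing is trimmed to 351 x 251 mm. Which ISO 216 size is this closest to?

Aspect ratio 351/251 ≈ 1.398 (ISO target is √2 ≈ 1.414).
In the B-series (B0 = 1000 × 1414 mm): B4 = 250 × 353 mm.
Off by 3 mm total — nearest standard size.

B4 (250 × 353 mm)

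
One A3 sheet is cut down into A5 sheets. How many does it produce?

Each ISO step halves the sheet: 1 × A3 → 2 × A4 → 4 × A5
From A3 to A5 is 2 halving steps: 2^2 = 4.

4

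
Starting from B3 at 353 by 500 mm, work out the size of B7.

B4: ⌊500/2⌋ × 353 = 250 × 353 mm
B5: ⌊353/2⌋ × 250 = 176 × 250 mm
B6: ⌊250/2⌋ × 176 = 125 × 176 mm
B7: ⌊176/2⌋ × 125 = 88 × 125 mm

88 × 125 mm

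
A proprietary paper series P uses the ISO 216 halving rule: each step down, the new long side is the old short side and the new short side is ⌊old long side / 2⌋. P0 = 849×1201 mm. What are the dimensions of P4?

212 × 300 mm

P1: ⌊1201/2⌋ × 849 = 600 × 849 mm
P2: ⌊849/2⌋ × 600 = 424 × 600 mm
P3: ⌊600/2⌋ × 424 = 300 × 424 mm
P4: ⌊424/2⌋ × 300 = 212 × 300 mm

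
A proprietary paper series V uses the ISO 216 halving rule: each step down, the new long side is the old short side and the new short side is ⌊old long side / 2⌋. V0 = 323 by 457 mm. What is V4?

V1: ⌊457/2⌋ × 323 = 228 × 323 mm
V2: ⌊323/2⌋ × 228 = 161 × 228 mm
V3: ⌊228/2⌋ × 161 = 114 × 161 mm
V4: ⌊161/2⌋ × 114 = 80 × 114 mm

80 × 114 mm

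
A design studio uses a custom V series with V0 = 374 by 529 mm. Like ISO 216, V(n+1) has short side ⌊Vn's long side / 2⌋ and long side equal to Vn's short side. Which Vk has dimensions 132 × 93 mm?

V0: 374 × 529 mm
V1: 264 × 374 mm
V2: 187 × 264 mm
V3: 132 × 187 mm
V4: 93 × 132 mm
V5: 66 × 93 mm
→ matches V4.

V4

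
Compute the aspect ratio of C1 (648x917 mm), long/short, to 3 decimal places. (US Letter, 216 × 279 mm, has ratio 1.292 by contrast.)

1.415

917 / 648 = 1.415
Matches √2 ≈ 1.414 — the ISO 216 defining ratio.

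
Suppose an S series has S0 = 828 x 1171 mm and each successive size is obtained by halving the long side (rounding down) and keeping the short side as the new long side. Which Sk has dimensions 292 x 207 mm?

S0: 828 × 1171 mm
S1: 585 × 828 mm
S2: 414 × 585 mm
S3: 292 × 414 mm
S4: 207 × 292 mm
S5: 146 × 207 mm
→ matches S4.

S4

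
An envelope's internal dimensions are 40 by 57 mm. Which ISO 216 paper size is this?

Aspect ratio 57/40 ≈ 1.425 — close to the ISO √2 ≈ 1.414.
In the C-series (envelope sizes, between A and B): C9 = 40 × 57 mm.

C9 (40 × 57 mm)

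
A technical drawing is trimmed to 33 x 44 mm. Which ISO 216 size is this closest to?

B10 (31 × 44 mm)

Aspect ratio 44/33 ≈ 1.333 (ISO target is √2 ≈ 1.414).
In the B-series (B0 = 1000 × 1414 mm): B10 = 31 × 44 mm.
Off by 2 mm total — nearest standard size.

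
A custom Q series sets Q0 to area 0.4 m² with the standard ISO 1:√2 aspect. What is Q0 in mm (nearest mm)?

532 × 752 mm

Let the short side be w mm. Then w · w√2 = 0.4 m² = 400,000 mm².
w² = 400,000/√2, so w ≈ 531.8 mm; long side = w√2 ≈ 752.1 mm.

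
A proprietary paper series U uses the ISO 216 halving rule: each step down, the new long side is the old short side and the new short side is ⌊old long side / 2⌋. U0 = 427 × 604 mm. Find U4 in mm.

106 × 151 mm

U1: ⌊604/2⌋ × 427 = 302 × 427 mm
U2: ⌊427/2⌋ × 302 = 213 × 302 mm
U3: ⌊302/2⌋ × 213 = 151 × 213 mm
U4: ⌊213/2⌋ × 151 = 106 × 151 mm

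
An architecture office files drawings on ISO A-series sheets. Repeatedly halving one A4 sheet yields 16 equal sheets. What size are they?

A8

16 = 2^4, so 4 halving steps.
A4 → A5 → … → A8 after 4 steps.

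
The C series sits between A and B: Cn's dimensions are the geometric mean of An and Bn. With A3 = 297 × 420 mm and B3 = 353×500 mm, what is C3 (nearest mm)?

Short side: √(297 · 353) = √104841 ≈ 323.8 → 324 mm
Long side: √(420 · 500) = √210000 ≈ 458.3 → 458 mm

324 × 458 mm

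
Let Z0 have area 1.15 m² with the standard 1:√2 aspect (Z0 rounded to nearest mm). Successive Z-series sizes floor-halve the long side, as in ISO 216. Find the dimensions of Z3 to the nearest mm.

318 × 451 mm

Let Z0's short side be w mm. w · w√2 = 1.15 m² = 1,150,000 mm², so w ≈ 901.8 mm and w√2 ≈ 1275.3 mm → Z0 = 902 × 1275 mm.
Z1: ⌊1275/2⌋ × 902 = 637 × 902 mm
Z2: ⌊902/2⌋ × 637 = 451 × 637 mm
Z3: ⌊637/2⌋ × 451 = 318 × 451 mm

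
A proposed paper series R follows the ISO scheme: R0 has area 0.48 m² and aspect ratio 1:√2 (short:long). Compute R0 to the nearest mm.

583 × 824 mm

Let the short side be w mm. Then w · w√2 = 0.48 m² = 480,000 mm².
w² = 480,000/√2, so w ≈ 582.6 mm; long side = w√2 ≈ 823.9 mm.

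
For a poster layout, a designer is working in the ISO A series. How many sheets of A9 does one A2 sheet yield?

128

Each ISO step halves the sheet: 1 × A2 → 2 × A3 → 4 × A4 → 8 × A5 → …
From A2 to A9 is 7 halving steps: 2^7 = 128.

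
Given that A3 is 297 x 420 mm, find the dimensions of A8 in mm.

52 × 74 mm

A4: ⌊420/2⌋ × 297 = 210 × 297 mm
A5: ⌊297/2⌋ × 210 = 148 × 210 mm
A6: ⌊210/2⌋ × 148 = 105 × 148 mm
A7: ⌊148/2⌋ × 105 = 74 × 105 mm
A8: ⌊105/2⌋ × 74 = 52 × 74 mm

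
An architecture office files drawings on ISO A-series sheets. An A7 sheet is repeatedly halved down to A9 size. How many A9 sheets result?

4

A7 = 74 × 105 mm; A9 = 37 × 52 mm.
Each halving step doubles the count; 2 steps from A7 to A9.
2^2 = 4.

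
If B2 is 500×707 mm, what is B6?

B3: ⌊707/2⌋ × 500 = 353 × 500 mm
B4: ⌊500/2⌋ × 353 = 250 × 353 mm
B5: ⌊353/2⌋ × 250 = 176 × 250 mm
B6: ⌊250/2⌋ × 176 = 125 × 176 mm

125 × 176 mm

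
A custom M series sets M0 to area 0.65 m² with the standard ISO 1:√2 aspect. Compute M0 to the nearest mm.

Let the short side be w mm. Then w · w√2 = 0.65 m² = 650,000 mm².
w² = 650,000/√2, so w ≈ 678.0 mm; long side = w√2 ≈ 958.8 mm.

678 × 959 mm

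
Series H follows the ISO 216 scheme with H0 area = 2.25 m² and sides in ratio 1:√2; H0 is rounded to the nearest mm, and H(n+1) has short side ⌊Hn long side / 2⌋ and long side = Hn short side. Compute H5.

Let H0's short side be w mm. w · w√2 = 2.25 m² = 2,250,000 mm², so w ≈ 1261.3 mm and w√2 ≈ 1783.8 mm → H0 = 1261 × 1784 mm.
H1: ⌊1784/2⌋ × 1261 = 892 × 1261 mm
H2: ⌊1261/2⌋ × 892 = 630 × 892 mm
H3: ⌊892/2⌋ × 630 = 446 × 630 mm
H4: ⌊630/2⌋ × 446 = 315 × 446 mm
H5: ⌊446/2⌋ × 315 = 223 × 315 mm

223 × 315 mm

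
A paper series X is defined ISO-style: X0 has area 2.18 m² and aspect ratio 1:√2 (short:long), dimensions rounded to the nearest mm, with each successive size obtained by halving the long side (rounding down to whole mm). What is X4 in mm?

Let X0's short side be w mm. w · w√2 = 2.18 m² = 2,180,000 mm², so w ≈ 1241.6 mm and w√2 ≈ 1755.8 mm → X0 = 1242 × 1756 mm.
X1: ⌊1756/2⌋ × 1242 = 878 × 1242 mm
X2: ⌊1242/2⌋ × 878 = 621 × 878 mm
X3: ⌊878/2⌋ × 621 = 439 × 621 mm
X4: ⌊621/2⌋ × 439 = 310 × 439 mm

310 × 439 mm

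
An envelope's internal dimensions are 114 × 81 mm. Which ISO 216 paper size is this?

C7 (81 × 114 mm)

Aspect ratio 114/81 ≈ 1.407 — close to the ISO √2 ≈ 1.414.
In the C-series (envelope sizes, between A and B): C7 = 81 × 114 mm.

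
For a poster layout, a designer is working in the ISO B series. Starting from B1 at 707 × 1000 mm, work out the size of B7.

88 × 125 mm

B2: ⌊1000/2⌋ × 707 = 500 × 707 mm
B3: ⌊707/2⌋ × 500 = 353 × 500 mm
B4: ⌊500/2⌋ × 353 = 250 × 353 mm
B5: ⌊353/2⌋ × 250 = 176 × 250 mm
B6: ⌊250/2⌋ × 176 = 125 × 176 mm
B7: ⌊176/2⌋ × 125 = 88 × 125 mm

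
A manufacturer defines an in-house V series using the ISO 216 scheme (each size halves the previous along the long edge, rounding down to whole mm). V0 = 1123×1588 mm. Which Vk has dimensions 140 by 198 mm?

V6

V0: 1123 × 1588 mm
V1: 794 × 1123 mm
V2: 561 × 794 mm
V3: 397 × 561 mm
V4: 280 × 397 mm
V5: 198 × 280 mm
V6: 140 × 198 mm
V7: 99 × 140 mm
→ matches V6.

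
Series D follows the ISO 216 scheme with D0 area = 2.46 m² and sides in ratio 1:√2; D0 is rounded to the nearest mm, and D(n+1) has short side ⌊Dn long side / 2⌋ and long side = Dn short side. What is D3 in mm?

466 × 659 mm

Let D0's short side be w mm. w · w√2 = 2.46 m² = 2,460,000 mm², so w ≈ 1318.9 mm and w√2 ≈ 1865.2 mm → D0 = 1319 × 1865 mm.
D1: ⌊1865/2⌋ × 1319 = 932 × 1319 mm
D2: ⌊1319/2⌋ × 932 = 659 × 932 mm
D3: ⌊932/2⌋ × 659 = 466 × 659 mm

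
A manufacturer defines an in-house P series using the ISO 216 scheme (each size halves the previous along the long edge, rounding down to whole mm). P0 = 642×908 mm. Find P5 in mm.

113 × 160 mm

P1: ⌊908/2⌋ × 642 = 454 × 642 mm
P2: ⌊642/2⌋ × 454 = 321 × 454 mm
P3: ⌊454/2⌋ × 321 = 227 × 321 mm
P4: ⌊321/2⌋ × 227 = 160 × 227 mm
P5: ⌊227/2⌋ × 160 = 113 × 160 mm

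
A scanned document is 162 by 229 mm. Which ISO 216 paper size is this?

C5 (162 × 229 mm)

Aspect ratio 229/162 ≈ 1.414 — close to the ISO √2 ≈ 1.414.
In the C-series (envelope sizes, between A and B): C5 = 162 × 229 mm.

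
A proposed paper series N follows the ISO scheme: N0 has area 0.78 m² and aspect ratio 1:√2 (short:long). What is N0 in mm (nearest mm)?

743 × 1050 mm

Let the short side be w mm. Then w · w√2 = 0.78 m² = 780,000 mm².
w² = 780,000/√2, so w ≈ 742.7 mm; long side = w√2 ≈ 1050.3 mm.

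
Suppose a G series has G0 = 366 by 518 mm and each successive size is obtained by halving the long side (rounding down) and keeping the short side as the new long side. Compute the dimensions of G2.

G1: ⌊518/2⌋ × 366 = 259 × 366 mm
G2: ⌊366/2⌋ × 259 = 183 × 259 mm

183 × 259 mm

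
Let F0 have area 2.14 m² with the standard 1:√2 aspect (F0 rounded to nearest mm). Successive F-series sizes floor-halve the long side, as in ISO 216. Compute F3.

435 × 615 mm

Let F0's short side be w mm. w · w√2 = 2.14 m² = 2,140,000 mm², so w ≈ 1230.1 mm and w√2 ≈ 1739.7 mm → F0 = 1230 × 1740 mm.
F1: ⌊1740/2⌋ × 1230 = 870 × 1230 mm
F2: ⌊1230/2⌋ × 870 = 615 × 870 mm
F3: ⌊870/2⌋ × 615 = 435 × 615 mm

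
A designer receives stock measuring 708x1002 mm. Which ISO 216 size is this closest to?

Aspect ratio 1002/708 ≈ 1.415 — close to the ISO √2 ≈ 1.414.
In the B-series (B0 = 1000 × 1414 mm): B1 = 707 × 1000 mm.
Off by 3 mm total — nearest standard size.

B1 (707 × 1000 mm)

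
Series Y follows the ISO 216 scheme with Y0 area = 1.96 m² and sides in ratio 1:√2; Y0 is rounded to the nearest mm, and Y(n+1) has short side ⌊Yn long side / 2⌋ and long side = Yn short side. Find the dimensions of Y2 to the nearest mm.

588 × 832 mm

Let Y0's short side be w mm. w · w√2 = 1.96 m² = 1,960,000 mm², so w ≈ 1177.3 mm and w√2 ≈ 1664.9 mm → Y0 = 1177 × 1665 mm.
Y1: ⌊1665/2⌋ × 1177 = 832 × 1177 mm
Y2: ⌊1177/2⌋ × 832 = 588 × 832 mm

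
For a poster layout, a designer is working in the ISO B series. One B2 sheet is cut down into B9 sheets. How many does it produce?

128

Each ISO step halves the sheet: 1 × B2 → 2 × B3 → 4 × B4 → 8 × B5 → …
From B2 to B9 is 7 halving steps: 2^7 = 128.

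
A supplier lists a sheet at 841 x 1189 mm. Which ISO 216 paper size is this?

A0 (841 × 1189 mm)

Aspect ratio 1189/841 ≈ 1.414 — close to the ISO √2 ≈ 1.414.
In the A-series (A0 area = 1 m²): A0 = 841 × 1189 mm.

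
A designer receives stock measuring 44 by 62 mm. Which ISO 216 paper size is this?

Aspect ratio 62/44 ≈ 1.409 — close to the ISO √2 ≈ 1.414.
In the B-series (B0 = 1000 × 1414 mm): B9 = 44 × 62 mm.

B9 (44 × 62 mm)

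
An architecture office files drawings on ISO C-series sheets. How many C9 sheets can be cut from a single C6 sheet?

8

Each ISO step halves the sheet: 1 × C6 → 2 × C7 → 4 × C8 → 8 × C9
From C6 to C9 is 3 halving steps: 2^3 = 8.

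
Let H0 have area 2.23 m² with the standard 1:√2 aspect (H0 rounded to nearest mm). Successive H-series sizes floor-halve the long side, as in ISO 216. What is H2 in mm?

Let H0's short side be w mm. w · w√2 = 2.23 m² = 2,230,000 mm², so w ≈ 1255.7 mm and w√2 ≈ 1775.9 mm → H0 = 1256 × 1776 mm.
H1: ⌊1776/2⌋ × 1256 = 888 × 1256 mm
H2: ⌊1256/2⌋ × 888 = 628 × 888 mm

628 × 888 mm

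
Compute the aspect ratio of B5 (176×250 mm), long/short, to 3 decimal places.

1.420

250 / 176 = 1.420
ISO 216 targets √2 ≈ 1.414; the +0.006 deviation is from mm rounding.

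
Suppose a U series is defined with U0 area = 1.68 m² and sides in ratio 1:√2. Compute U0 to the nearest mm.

Let the short side be w mm. Then w · w√2 = 1.68 m² = 1,680,000 mm².
w² = 1,680,000/√2, so w ≈ 1089.9 mm; long side = w√2 ≈ 1541.4 mm.

1090 × 1541 mm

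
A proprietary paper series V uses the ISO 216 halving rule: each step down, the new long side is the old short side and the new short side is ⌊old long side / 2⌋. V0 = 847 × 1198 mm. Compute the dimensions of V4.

211 × 299 mm

V1: ⌊1198/2⌋ × 847 = 599 × 847 mm
V2: ⌊847/2⌋ × 599 = 423 × 599 mm
V3: ⌊599/2⌋ × 423 = 299 × 423 mm
V4: ⌊423/2⌋ × 299 = 211 × 299 mm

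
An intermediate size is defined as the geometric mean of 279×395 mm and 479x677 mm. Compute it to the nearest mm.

366 × 517 mm

Short side: √(279 · 479) = √133641 ≈ 365.6 → 366 mm
Long side: √(395 · 677) = √267415 ≈ 517.1 → 517 mm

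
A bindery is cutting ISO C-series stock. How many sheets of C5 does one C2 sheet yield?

8

C2 = 458 × 648 mm; C5 = 162 × 229 mm.
Each halving step doubles the count; 3 steps from C2 to C5.
2^3 = 8.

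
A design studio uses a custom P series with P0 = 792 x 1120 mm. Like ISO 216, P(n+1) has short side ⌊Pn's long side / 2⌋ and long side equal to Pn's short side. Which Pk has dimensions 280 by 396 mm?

P3

P0: 792 × 1120 mm
P1: 560 × 792 mm
P2: 396 × 560 mm
P3: 280 × 396 mm
P4: 198 × 280 mm
→ matches P3.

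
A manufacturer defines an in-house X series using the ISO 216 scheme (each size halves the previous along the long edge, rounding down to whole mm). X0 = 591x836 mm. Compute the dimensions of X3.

209 × 295 mm

X1: ⌊836/2⌋ × 591 = 418 × 591 mm
X2: ⌊591/2⌋ × 418 = 295 × 418 mm
X3: ⌊418/2⌋ × 295 = 209 × 295 mm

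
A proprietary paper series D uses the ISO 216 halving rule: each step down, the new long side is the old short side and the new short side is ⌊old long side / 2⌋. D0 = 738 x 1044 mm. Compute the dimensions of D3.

D1: ⌊1044/2⌋ × 738 = 522 × 738 mm
D2: ⌊738/2⌋ × 522 = 369 × 522 mm
D3: ⌊522/2⌋ × 369 = 261 × 369 mm

261 × 369 mm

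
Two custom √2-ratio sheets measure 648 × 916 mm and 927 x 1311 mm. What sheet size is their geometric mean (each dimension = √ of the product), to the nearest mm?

Short side: √(648 · 927) = √600696 ≈ 775.0 → 775 mm
Long side: √(916 · 1311) = √1200876 ≈ 1095.8 → 1096 mm

775 × 1096 mm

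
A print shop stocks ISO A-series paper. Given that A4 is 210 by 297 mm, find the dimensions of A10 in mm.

26 × 37 mm

A5: ⌊297/2⌋ × 210 = 148 × 210 mm
A6: ⌊210/2⌋ × 148 = 105 × 148 mm
A7: ⌊148/2⌋ × 105 = 74 × 105 mm
A8: ⌊105/2⌋ × 74 = 52 × 74 mm
A9: ⌊74/2⌋ × 52 = 37 × 52 mm
A10: ⌊52/2⌋ × 37 = 26 × 37 mm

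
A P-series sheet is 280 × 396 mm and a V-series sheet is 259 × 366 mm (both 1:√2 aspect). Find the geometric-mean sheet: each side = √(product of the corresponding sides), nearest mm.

269 × 381 mm

Short side: √(280 · 259) = √72520 ≈ 269.3 → 269 mm
Long side: √(396 · 366) = √144936 ≈ 380.7 → 381 mm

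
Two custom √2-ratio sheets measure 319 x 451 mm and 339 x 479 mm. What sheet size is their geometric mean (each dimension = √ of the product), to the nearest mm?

329 × 465 mm

Short side: √(319 · 339) = √108141 ≈ 328.8 → 329 mm
Long side: √(451 · 479) = √216029 ≈ 464.8 → 465 mm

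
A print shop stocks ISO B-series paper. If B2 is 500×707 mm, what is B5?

B3: ⌊707/2⌋ × 500 = 353 × 500 mm
B4: ⌊500/2⌋ × 353 = 250 × 353 mm
B5: ⌊353/2⌋ × 250 = 176 × 250 mm

176 × 250 mm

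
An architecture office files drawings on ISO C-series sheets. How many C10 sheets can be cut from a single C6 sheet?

C6 = 114 × 162 mm; C10 = 28 × 40 mm.
Each halving step doubles the count; 4 steps from C6 to C10.
2^4 = 16.

16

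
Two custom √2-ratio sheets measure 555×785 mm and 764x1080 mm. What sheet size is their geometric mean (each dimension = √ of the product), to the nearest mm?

Short side: √(555 · 764) = √424020 ≈ 651.2 → 651 mm
Long side: √(785 · 1080) = √847800 ≈ 920.8 → 921 mm

651 × 921 mm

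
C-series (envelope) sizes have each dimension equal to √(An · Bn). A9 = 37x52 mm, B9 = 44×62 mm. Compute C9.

Short side: √(37 · 44) = √1628 ≈ 40.3 → 40 mm
Long side: √(52 · 62) = √3224 ≈ 56.8 → 57 mm

40 × 57 mm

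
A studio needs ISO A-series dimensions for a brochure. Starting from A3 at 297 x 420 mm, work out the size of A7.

74 × 105 mm

A4: ⌊420/2⌋ × 297 = 210 × 297 mm
A5: ⌊297/2⌋ × 210 = 148 × 210 mm
A6: ⌊210/2⌋ × 148 = 105 × 148 mm
A7: ⌊148/2⌋ × 105 = 74 × 105 mm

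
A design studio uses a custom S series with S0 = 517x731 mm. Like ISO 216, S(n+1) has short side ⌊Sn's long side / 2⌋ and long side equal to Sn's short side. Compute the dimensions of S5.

91 × 129 mm

S1: ⌊731/2⌋ × 517 = 365 × 517 mm
S2: ⌊517/2⌋ × 365 = 258 × 365 mm
S3: ⌊365/2⌋ × 258 = 182 × 258 mm
S4: ⌊258/2⌋ × 182 = 129 × 182 mm
S5: ⌊182/2⌋ × 129 = 91 × 129 mm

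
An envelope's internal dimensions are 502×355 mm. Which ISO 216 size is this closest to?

B3 (353 × 500 mm)

Aspect ratio 502/355 ≈ 1.414 — close to the ISO √2 ≈ 1.414.
In the B-series (B0 = 1000 × 1414 mm): B3 = 353 × 500 mm.
Off by 4 mm total — nearest standard size.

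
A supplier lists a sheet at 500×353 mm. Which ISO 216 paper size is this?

B3 (353 × 500 mm)

Aspect ratio 500/353 ≈ 1.416 — close to the ISO √2 ≈ 1.414.
In the B-series (B0 = 1000 × 1414 mm): B3 = 353 × 500 mm.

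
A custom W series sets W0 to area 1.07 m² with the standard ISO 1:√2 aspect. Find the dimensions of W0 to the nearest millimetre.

870 × 1230 mm

Let the short side be w mm. Then w · w√2 = 1.07 m² = 1,070,000 mm².
w² = 1,070,000/√2, so w ≈ 869.8 mm; long side = w√2 ≈ 1230.1 mm.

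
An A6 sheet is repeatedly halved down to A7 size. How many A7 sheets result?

2

A6 = 105 × 148 mm; A7 = 74 × 105 mm.
Each halving step doubles the count; 1 step from A6 to A7.
2^1 = 2.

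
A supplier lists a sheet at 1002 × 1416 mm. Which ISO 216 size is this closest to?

Aspect ratio 1416/1002 ≈ 1.413 — close to the ISO √2 ≈ 1.414.
In the B-series (B0 = 1000 × 1414 mm): B0 = 1000 × 1414 mm.
Off by 4 mm total — nearest standard size.

B0 (1000 × 1414 mm)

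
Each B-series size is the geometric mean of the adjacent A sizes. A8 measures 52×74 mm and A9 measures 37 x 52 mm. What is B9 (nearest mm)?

Short side: √(52 · 37) = √1924 ≈ 43.9 → 44 mm
Long side: √(74 · 52) = √3848 ≈ 62.0 → 62 mm

44 × 62 mm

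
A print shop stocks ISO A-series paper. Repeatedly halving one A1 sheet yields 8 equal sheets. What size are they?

A4

8 = 2^3, so 3 halving steps.
A1 → A2 → … → A4 after 3 steps.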